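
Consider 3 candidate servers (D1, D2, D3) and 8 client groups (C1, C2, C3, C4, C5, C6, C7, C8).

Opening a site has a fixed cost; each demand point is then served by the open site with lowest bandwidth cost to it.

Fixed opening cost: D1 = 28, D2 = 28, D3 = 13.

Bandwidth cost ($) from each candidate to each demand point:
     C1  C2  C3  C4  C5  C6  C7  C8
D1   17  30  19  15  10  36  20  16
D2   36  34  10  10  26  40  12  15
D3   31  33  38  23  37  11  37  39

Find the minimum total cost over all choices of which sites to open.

179

Open {D1, D3}: assign each demand point to its cheapest open site.
  C1→D1 17, C2→D1 30, C3→D1 19, C4→D1 15, C5→D1 10, C6→D3 11, C7→D1 20, C8→D1 16
  bandwidth cost 138, fixed 41 → total 179.
Compare {D1, D2, D3}: bandwidth cost 115 + fixed 69 = 184.
Compare {D2, D3}: bandwidth cost 148 + fixed 41 = 189.
Compare {D1}: bandwidth cost 163 + fixed 28 = 191.
All other subsets cost ≥ 184. Minimum total cost: 179.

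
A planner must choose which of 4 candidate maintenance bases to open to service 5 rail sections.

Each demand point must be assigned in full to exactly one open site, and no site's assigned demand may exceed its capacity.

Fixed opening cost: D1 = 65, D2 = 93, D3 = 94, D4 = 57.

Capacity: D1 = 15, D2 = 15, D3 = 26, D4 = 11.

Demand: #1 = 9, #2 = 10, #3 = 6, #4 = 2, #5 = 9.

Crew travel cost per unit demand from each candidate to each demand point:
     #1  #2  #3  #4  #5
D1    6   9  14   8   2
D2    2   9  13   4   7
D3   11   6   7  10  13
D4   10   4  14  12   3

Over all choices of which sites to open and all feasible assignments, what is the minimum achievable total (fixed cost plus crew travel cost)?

383

Open {D1, D2, D4}; cheapest assignment that respects the capacities:
  D1 (cap 15, load 15): #3, #5 — cost 6×14 + 9×2 = 102
  D2 (cap 15, load 11): #1, #4 — cost 9×2 + 2×4 = 26
  D4 (cap 11, load 10): #2 — cost 10×4 = 40
  Shipping 168, fixed 215 → total 383.
  Any other capacity-feasible assignment to {D1, D2, D4} ships for at least 168.
Compare {D1, D3}: its best feasible assignment gives total 394.
Compare {D1, D2, D3}: its best feasible assignment gives total 398.
Every other set of open sites that can feasibly serve all demand totals ≥ 394 even under its best assignment. Minimum: 383.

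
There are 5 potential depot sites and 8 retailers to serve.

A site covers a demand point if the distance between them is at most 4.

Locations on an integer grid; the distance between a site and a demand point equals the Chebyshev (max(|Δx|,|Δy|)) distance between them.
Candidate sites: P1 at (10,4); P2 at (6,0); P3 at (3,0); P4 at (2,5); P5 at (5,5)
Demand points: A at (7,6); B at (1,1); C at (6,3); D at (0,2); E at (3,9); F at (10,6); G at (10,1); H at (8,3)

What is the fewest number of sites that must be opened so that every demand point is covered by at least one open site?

Coverage sets (demand points within 4 of each site):
  P1: {A, C, F, G, H}
  P2: {C, G, H}
  P3: {B, C, D}
  P4: {B, C, D, E}
  P5: {A, B, C, E, H}
No single site covers all 8 demand points.
But {P1, P4} covers everything, so the minimum is 2.

2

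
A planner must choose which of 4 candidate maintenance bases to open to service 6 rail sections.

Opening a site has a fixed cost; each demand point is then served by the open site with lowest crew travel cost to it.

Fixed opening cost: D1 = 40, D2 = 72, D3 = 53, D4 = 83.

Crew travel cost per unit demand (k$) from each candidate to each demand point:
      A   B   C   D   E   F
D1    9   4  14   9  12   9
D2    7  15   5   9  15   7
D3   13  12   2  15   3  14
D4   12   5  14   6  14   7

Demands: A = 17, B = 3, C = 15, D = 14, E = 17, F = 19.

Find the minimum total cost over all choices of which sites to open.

Open {D2, D3}: assign each demand point to its cheapest open site.
  A→D2 17×7=119, B→D3 3×12=36, C→D3 15×2=30, D→D2 14×9=126, E→D3 17×3=51, F→D2 19×7=133
  crew travel cost 495, fixed 125 → total 620.
Compare {D1, D3}: crew travel cost 543 + fixed 93 = 636.
Compare {D1, D2, D3}: crew travel cost 471 + fixed 165 = 636.
Compare {D1, D3, D4}: crew travel cost 463 + fixed 176 = 639.
All other subsets cost ≥ 636. Minimum total cost: 620.

620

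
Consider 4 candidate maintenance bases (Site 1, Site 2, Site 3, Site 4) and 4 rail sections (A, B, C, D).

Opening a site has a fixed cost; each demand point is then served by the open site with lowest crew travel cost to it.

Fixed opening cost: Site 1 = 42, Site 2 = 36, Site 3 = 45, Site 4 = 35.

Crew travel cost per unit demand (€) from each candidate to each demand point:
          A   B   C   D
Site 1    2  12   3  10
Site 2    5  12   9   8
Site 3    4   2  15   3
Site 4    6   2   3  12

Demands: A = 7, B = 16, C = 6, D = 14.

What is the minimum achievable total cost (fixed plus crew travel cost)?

Open {Site 1, Site 3}: assign each demand point to its cheapest open site.
  A→Site 1 7×2=14, B→Site 3 16×2=32, C→Site 1 6×3=18, D→Site 3 14×3=42
  crew travel cost 106, fixed 87 → total 193.
Compare {Site 3, Site 4}: crew travel cost 120 + fixed 80 = 200.
Compare {Site 1, Site 3, Site 4}: crew travel cost 106 + fixed 122 = 228.
Compare {Site 1, Site 2, Site 3}: crew travel cost 106 + fixed 123 = 229.
All other subsets cost ≥ 200. Minimum total cost: 193.

193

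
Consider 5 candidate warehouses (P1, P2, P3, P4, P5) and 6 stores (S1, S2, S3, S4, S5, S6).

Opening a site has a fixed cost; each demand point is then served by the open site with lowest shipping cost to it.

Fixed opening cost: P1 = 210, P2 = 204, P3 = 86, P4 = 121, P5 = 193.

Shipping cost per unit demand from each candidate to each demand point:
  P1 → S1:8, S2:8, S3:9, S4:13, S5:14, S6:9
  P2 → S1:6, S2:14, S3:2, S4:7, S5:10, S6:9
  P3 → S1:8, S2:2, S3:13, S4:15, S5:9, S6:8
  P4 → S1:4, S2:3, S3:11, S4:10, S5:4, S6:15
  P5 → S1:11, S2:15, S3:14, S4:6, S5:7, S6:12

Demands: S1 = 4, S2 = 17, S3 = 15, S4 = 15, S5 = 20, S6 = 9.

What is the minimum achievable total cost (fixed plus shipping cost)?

Open {P2, P4}: assign each demand point to its cheapest open site.
  S1→P4 4×4=16, S2→P4 17×3=51, S3→P2 15×2=30, S4→P2 15×7=105, S5→P4 20×4=80, S6→P2 9×9=81
  shipping cost 363, fixed 325 → total 688.
Compare {P4}: shipping cost 597 + fixed 121 = 718.
Compare {P3, P4}: shipping cost 517 + fixed 207 = 724.
Compare {P2, P3}: shipping cost 445 + fixed 290 = 735.
All other subsets cost ≥ 718. Minimum total cost: 688.

688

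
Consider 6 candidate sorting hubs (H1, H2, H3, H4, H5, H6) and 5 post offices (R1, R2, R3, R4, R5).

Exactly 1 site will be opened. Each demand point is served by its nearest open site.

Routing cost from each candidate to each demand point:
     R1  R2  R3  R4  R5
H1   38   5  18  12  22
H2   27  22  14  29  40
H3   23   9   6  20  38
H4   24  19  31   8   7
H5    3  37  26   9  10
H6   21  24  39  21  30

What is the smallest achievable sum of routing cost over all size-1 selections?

85

Open {H5}.
  R1→H5 3, R2→H5 37, R3→H5 26, R4→H5 9, R5→H5 10  ⇒ total 85.
Compare {H4}: total 89.
Compare {H1}: total 95.
No size-1 selection does better; minimum is 85.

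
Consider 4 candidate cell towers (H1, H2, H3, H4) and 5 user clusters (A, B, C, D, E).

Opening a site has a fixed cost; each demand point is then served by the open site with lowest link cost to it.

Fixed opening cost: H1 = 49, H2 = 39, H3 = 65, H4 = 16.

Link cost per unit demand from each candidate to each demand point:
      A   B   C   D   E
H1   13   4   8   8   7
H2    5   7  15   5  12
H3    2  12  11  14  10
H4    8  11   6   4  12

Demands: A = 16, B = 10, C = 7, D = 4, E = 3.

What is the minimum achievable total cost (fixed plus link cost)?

Open {H1, H3, H4}: assign each demand point to its cheapest open site.
  A→H3 16×2=32, B→H1 10×4=40, C→H4 7×6=42, D→H4 4×4=16, E→H1 3×7=21
  link cost 151, fixed 130 → total 281.
Compare {H1, H3}: link cost 181 + fixed 114 = 295.
Compare {H2, H4}: link cost 244 + fixed 55 = 299.
Compare {H1, H2, H4}: link cost 199 + fixed 104 = 303.
All other subsets cost ≥ 295. Minimum total cost: 281.

281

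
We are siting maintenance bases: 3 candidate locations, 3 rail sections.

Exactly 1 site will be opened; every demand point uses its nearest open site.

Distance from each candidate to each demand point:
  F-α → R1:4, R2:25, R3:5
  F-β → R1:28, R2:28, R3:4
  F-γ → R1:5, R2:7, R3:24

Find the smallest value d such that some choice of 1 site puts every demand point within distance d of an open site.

24

Open {F-γ}.
  Farthest demand point is R3 at distance 24 (to F-γ); all others are ≤ 24.
With {F-α} the worst case is 25.
With {F-β} the worst case is 28.
No size-1 selection achieves below 24.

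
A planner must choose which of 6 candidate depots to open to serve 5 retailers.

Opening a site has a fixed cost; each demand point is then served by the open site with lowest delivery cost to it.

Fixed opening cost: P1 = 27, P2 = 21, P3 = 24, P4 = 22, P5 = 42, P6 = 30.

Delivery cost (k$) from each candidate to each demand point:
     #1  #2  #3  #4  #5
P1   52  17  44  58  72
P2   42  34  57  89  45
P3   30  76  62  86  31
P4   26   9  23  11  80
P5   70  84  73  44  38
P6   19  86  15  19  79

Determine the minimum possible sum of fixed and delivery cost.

Open {P3, P4}: assign each demand point to its cheapest open site.
  #1→P4 26, #2→P4 9, #3→P4 23, #4→P4 11, #5→P3 31
  delivery cost 100, fixed 46 → total 146.
Compare {P2, P4}: delivery cost 114 + fixed 43 = 157.
Compare {P3, P4, P6}: delivery cost 85 + fixed 76 = 161.
Compare {P2, P3, P4}: delivery cost 100 + fixed 67 = 167.
All other subsets cost ≥ 157. Minimum total cost: 146.

146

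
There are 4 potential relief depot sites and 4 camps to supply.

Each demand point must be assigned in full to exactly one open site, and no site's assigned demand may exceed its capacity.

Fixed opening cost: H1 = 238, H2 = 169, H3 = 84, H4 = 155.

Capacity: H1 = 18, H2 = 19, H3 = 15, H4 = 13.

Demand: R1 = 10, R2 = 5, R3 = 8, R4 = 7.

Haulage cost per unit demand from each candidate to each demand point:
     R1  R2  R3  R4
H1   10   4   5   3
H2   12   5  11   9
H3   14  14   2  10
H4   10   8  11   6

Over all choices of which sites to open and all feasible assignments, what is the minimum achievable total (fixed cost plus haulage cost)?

Open {H2, H3}; cheapest assignment that respects the capacities:
  H2 (cap 19, load 15): R1, R2 — cost 10×12 + 5×5 = 145
  H3 (cap 15, load 15): R3, R4 — cost 8×2 + 7×10 = 86
  Shipping 231, fixed 253 → total 484.
  Any other capacity-feasible assignment to {H2, H3} ships for at least 231.
Compare {H1, H3}: its best feasible assignment gives total 528.
Compare {H2, H3, H4}: its best feasible assignment gives total 611.
Every other set of open sites that can feasibly serve all demand totals ≥ 528 even under its best assignment. Minimum: 484.

484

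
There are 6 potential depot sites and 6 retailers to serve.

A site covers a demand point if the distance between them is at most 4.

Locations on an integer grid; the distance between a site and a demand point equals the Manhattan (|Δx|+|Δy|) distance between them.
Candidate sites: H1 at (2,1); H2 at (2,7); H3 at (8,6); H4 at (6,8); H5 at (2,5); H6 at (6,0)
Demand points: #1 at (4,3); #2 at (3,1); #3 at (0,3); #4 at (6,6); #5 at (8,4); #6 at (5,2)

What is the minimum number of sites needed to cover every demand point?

2

Coverage sets (demand points within 4 of each site):
  H1: {#1, #2, #3, #6}
  H2: {}
  H3: {#4, #5}
  H4: {#4}
  H5: {#1, #3}
  H6: {#2, #6}
No single site covers all 6 demand points.
But {H1, H3} covers everything, so the minimum is 2.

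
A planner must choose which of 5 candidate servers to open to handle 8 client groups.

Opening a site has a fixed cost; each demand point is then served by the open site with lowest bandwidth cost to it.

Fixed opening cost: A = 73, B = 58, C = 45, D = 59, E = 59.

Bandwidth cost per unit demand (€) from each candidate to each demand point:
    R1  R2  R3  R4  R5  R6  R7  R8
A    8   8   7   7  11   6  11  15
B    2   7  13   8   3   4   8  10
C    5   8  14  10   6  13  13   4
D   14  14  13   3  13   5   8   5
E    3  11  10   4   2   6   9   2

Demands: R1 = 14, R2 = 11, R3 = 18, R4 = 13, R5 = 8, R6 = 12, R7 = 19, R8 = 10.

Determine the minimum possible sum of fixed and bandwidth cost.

Open {B, E}: assign each demand point to its cheapest open site.
  R1→B 14×2=28, R2→B 11×7=77, R3→E 18×10=180, R4→E 13×4=52, R5→E 8×2=16, R6→B 12×4=48, R7→B 19×8=152, R8→E 10×2=20
  bandwidth cost 573, fixed 117 → total 690.
Compare {A, B, E}: bandwidth cost 519 + fixed 190 = 709.
Compare {A, E}: bandwidth cost 587 + fixed 132 = 719.
Compare {E}: bandwidth cost 674 + fixed 59 = 733.
All other subsets cost ≥ 709. Minimum total cost: 690.

690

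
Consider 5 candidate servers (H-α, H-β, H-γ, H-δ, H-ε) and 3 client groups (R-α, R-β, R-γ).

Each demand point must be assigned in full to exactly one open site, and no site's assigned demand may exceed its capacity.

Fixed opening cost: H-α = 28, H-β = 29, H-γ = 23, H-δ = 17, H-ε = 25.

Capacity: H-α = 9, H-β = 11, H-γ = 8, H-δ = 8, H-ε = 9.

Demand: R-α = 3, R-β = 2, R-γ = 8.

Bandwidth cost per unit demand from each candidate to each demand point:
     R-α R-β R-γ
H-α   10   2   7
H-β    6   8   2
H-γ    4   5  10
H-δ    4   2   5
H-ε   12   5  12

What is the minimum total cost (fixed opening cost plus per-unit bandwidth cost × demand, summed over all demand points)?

78

Open {H-β, H-δ}; cheapest assignment that respects the capacities:
  H-β (cap 11, load 8): R-γ — cost 8×2 = 16
  H-δ (cap 8, load 5): R-α, R-β — cost 3×4 + 2×2 = 16
  Shipping 32, fixed 46 → total 78.
  Any other capacity-feasible assignment to {H-β, H-δ} ships for at least 32.
Compare {H-β, H-γ}: its best feasible assignment gives total 90.
Compare {H-α, H-β}: its best feasible assignment gives total 95.
Every other set of open sites that can feasibly serve all demand totals ≥ 90 even under its best assignment. Minimum: 78.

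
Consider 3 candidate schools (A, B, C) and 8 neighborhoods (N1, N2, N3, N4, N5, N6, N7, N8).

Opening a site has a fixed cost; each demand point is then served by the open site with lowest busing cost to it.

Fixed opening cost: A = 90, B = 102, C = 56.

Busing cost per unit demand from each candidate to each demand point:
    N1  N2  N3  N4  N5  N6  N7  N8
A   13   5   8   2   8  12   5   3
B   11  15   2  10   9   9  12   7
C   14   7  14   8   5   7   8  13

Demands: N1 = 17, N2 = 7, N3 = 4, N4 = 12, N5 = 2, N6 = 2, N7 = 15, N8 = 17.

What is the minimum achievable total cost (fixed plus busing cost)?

Open {A}: assign each demand point to its cheapest open site.
  N1→A 17×13=221, N2→A 7×5=35, N3→A 4×8=32, N4→A 12×2=24, N5→A 2×8=16, N6→A 2×12=24, N7→A 15×5=75, N8→A 17×3=51
  busing cost 478, fixed 90 → total 568.
Compare {A, B}: busing cost 414 + fixed 192 = 606.
Compare {A, C}: busing cost 462 + fixed 146 = 608.
Compare {A, B, C}: busing cost 404 + fixed 248 = 652.
All other subsets cost ≥ 606. Minimum total cost: 568.

568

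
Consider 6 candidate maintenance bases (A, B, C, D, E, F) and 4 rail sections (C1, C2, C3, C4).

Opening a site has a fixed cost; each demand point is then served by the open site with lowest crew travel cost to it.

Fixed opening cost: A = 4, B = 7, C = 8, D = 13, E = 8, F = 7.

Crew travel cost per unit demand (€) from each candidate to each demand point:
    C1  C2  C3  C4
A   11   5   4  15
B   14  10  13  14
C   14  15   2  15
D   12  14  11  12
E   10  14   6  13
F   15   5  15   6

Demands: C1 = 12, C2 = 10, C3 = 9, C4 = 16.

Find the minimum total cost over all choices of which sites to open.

307

Open {C, E, F}: assign each demand point to its cheapest open site.
  C1→E 12×10=120, C2→F 10×5=50, C3→C 9×2=18, C4→F 16×6=96
  crew travel cost 284, fixed 23 → total 307.
Compare {A, C, E, F}: crew travel cost 284 + fixed 27 = 311.
Compare {B, C, E, F}: crew travel cost 284 + fixed 30 = 314.
Compare {A, C, F}: crew travel cost 296 + fixed 19 = 315.
All other subsets cost ≥ 311. Minimum total cost: 307.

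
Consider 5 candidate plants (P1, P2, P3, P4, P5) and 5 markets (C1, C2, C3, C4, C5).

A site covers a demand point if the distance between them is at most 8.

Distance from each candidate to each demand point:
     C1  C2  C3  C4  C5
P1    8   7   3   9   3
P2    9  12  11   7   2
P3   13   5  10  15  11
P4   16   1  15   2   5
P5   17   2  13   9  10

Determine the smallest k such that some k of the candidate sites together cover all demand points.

Coverage sets (demand points within 8 of each site):
  P1: {C1, C2, C3, C5}
  P2: {C4, C5}
  P3: {C2}
  P4: {C2, C4, C5}
  P5: {C2}
No single site covers all 5 demand points.
But {P1, P2} covers everything, so the minimum is 2.

2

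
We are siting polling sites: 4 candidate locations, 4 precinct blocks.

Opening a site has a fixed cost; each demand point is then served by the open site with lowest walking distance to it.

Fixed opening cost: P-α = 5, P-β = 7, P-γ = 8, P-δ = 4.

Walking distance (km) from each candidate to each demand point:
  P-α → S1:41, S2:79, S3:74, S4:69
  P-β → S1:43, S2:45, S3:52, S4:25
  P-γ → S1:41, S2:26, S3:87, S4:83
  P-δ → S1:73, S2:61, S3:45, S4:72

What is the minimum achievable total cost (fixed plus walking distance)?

156

Open {P-β, P-γ, P-δ}: assign each demand point to its cheapest open site.
  S1→P-γ 41, S2→P-γ 26, S3→P-δ 45, S4→P-β 25
  walking distance 137, fixed 19 → total 156.
Compare {P-β, P-γ}: walking distance 144 + fixed 15 = 159.
Compare {P-α, P-β, P-γ, P-δ}: walking distance 137 + fixed 24 = 161.
Compare {P-α, P-β, P-γ}: walking distance 144 + fixed 20 = 164.
All other subsets cost ≥ 159. Minimum total cost: 156.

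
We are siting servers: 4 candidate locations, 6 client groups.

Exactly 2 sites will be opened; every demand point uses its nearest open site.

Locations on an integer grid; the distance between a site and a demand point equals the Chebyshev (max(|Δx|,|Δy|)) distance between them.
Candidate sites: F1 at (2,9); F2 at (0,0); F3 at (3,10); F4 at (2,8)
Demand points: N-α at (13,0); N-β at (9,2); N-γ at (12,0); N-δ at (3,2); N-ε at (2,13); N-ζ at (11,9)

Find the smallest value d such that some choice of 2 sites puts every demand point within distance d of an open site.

Open {F1, F3}.
  Farthest demand point is N-α at distance 10 (to F3); all others are ≤ 10.
With {F2, F3} the worst case is 10.
With {F3, F4} the worst case is 10.
No size-2 selection achieves below 10.

10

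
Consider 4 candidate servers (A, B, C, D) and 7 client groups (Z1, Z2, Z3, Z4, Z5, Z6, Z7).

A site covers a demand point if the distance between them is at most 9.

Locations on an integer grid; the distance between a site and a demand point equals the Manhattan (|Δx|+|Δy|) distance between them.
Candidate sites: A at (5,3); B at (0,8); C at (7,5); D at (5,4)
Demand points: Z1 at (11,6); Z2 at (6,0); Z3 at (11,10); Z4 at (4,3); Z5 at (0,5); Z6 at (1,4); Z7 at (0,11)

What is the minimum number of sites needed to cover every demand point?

Coverage sets (demand points within 9 of each site):
  A: {Z1, Z2, Z4, Z5, Z6}
  B: {Z4, Z5, Z6, Z7}
  C: {Z1, Z2, Z3, Z4, Z5, Z6}
  D: {Z1, Z2, Z4, Z5, Z6}
No single site covers all 7 demand points.
But {B, C} covers everything, so the minimum is 2.

2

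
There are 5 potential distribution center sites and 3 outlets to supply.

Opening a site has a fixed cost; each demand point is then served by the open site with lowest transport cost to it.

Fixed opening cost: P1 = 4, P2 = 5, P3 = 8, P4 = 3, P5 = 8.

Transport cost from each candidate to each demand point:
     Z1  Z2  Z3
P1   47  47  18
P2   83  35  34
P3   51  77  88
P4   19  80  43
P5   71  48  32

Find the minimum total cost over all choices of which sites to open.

84

Open {P1, P2, P4}: assign each demand point to its cheapest open site.
  Z1→P4 19, Z2→P2 35, Z3→P1 18
  transport cost 72, fixed 12 → total 84.
Compare {P1, P4}: transport cost 84 + fixed 7 = 91.
Compare {P1, P2, P3, P4}: transport cost 72 + fixed 20 = 92.
Compare {P1, P2, P4, P5}: transport cost 72 + fixed 20 = 92.
All other subsets cost ≥ 91. Minimum total cost: 84.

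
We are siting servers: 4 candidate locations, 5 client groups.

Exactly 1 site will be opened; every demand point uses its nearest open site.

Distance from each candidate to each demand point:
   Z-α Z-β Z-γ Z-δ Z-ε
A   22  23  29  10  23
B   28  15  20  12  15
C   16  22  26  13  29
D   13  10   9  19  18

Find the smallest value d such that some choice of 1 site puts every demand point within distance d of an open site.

19

Open {D}.
  Farthest demand point is Z-δ at distance 19 (to D); all others are ≤ 19.
With {B} the worst case is 28.
With {A} the worst case is 29.
No size-1 selection achieves below 19.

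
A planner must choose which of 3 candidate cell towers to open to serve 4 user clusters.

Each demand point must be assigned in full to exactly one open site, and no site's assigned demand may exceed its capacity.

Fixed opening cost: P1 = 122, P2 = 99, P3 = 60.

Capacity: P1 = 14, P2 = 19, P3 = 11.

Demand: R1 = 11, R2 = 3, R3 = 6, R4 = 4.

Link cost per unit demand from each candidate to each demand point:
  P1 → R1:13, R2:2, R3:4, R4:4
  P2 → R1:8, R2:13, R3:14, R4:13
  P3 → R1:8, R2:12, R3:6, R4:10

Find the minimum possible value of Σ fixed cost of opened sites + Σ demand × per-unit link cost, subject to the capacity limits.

316

Open {P1, P3}; cheapest assignment that respects the capacities:
  P1 (cap 14, load 13): R2, R3, R4 — cost 3×2 + 6×4 + 4×4 = 46
  P3 (cap 11, load 11): R1 — cost 11×8 = 88
  Shipping 134, fixed 182 → total 316.
  Any other capacity-feasible assignment to {P1, P3} ships for at least 134.
Compare {P1, P2}: its best feasible assignment gives total 355.
Compare {P2, P3}: its best feasible assignment gives total 362.
Every other set of open sites that can feasibly serve all demand totals ≥ 355 even under its best assignment. Minimum: 316.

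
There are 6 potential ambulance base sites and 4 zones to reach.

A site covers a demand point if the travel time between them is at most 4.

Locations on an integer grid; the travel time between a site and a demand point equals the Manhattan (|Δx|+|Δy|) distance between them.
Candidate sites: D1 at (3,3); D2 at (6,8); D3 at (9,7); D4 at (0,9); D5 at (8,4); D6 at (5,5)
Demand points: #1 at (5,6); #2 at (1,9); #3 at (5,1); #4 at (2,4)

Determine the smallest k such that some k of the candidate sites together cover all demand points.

2

Coverage sets (demand points within 4 of each site):
  D1: {#3, #4}
  D2: {#1}
  D3: {}
  D4: {#2}
  D5: {}
  D6: {#1, #3, #4}
No single site covers all 4 demand points.
But {D4, D6} covers everything, so the minimum is 2.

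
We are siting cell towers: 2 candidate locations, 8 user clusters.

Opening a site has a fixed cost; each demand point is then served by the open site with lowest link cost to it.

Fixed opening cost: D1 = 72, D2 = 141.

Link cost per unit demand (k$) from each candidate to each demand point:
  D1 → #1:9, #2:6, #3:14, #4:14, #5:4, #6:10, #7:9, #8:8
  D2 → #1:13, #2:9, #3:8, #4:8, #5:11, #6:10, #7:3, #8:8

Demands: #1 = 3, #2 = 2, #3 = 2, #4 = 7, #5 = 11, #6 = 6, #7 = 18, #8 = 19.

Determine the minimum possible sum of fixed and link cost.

634

Open {D1, D2}: assign each demand point to its cheapest open site.
  #1→D1 3×9=27, #2→D1 2×6=12, #3→D2 2×8=16, #4→D2 7×8=56, #5→D1 11×4=44, #6→D1 6×10=60, #7→D2 18×3=54, #8→D1 19×8=152
  link cost 421, fixed 213 → total 634.
Compare {D1}: link cost 583 + fixed 72 = 655.
Compare {D2}: link cost 516 + fixed 141 = 657.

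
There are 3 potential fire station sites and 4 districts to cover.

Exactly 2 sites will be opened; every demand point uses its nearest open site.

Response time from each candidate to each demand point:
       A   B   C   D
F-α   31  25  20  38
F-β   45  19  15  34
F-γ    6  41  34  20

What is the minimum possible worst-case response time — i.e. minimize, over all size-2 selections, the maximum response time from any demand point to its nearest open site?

20

Open {F-β, F-γ}.
  Farthest demand point is D at response time 20 (to F-γ); all others are ≤ 20.
With {F-α, F-γ} the worst case is 25.
With {F-α, F-β} the worst case is 34.
No size-2 selection achieves below 20.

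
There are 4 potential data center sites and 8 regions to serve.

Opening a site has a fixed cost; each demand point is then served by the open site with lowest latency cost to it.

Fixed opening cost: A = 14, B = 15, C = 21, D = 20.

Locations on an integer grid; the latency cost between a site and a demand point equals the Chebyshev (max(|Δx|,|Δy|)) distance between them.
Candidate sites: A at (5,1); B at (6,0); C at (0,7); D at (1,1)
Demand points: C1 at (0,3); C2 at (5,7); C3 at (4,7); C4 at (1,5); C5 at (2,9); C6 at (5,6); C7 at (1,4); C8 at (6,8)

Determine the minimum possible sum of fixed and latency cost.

Open {C}: assign each demand point to its cheapest open site.
  C1→C 4, C2→C 5, C3→C 4, C4→C 2, C5→C 2, C6→C 5, C7→C 3, C8→C 6
  latency cost 31, fixed 21 → total 52.
Compare {A}: latency cost 45 + fixed 14 = 59.
Compare {D}: latency cost 41 + fixed 20 = 61.
Compare {A, C}: latency cost 31 + fixed 35 = 66.
All other subsets cost ≥ 59. Minimum total cost: 52.

52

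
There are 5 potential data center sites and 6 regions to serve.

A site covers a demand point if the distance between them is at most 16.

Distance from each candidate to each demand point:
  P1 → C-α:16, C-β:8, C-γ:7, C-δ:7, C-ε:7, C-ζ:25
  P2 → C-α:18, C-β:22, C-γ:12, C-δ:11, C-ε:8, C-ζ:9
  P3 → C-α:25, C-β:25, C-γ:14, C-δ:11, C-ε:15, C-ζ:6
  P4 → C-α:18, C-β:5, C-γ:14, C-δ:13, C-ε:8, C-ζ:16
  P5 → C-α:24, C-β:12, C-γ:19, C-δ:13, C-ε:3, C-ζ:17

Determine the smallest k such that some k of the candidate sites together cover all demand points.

Coverage sets (demand points within 16 of each site):
  P1: {C-α, C-β, C-γ, C-δ, C-ε}
  P2: {C-γ, C-δ, C-ε, C-ζ}
  P3: {C-γ, C-δ, C-ε, C-ζ}
  P4: {C-β, C-γ, C-δ, C-ε, C-ζ}
  P5: {C-β, C-δ, C-ε}
No single site covers all 6 demand points.
But {P1, P2} covers everything, so the minimum is 2.

2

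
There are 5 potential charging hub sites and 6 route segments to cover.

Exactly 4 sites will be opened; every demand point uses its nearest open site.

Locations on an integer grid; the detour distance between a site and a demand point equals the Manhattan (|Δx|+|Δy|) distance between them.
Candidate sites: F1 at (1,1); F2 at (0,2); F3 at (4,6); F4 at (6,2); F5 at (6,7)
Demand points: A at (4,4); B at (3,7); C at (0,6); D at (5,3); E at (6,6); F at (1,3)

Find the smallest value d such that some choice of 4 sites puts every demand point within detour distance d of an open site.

4

Open {F1, F2, F3, F4}.
  Farthest demand point is C at detour distance 4 (to F2); all others are ≤ 4.
With {F1, F2, F3, F5} the worst case is 4.
With {F1, F2, F4, F5} the worst case is 4.
No size-4 selection achieves below 4.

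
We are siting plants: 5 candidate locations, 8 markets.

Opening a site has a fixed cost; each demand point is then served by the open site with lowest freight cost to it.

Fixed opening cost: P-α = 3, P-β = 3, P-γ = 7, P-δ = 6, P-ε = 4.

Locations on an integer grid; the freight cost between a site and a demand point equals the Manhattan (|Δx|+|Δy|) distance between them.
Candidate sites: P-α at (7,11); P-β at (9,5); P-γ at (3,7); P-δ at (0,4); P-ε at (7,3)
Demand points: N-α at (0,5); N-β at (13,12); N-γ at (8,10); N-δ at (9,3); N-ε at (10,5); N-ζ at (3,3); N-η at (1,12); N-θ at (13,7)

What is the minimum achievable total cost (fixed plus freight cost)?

42

Open {P-α, P-β, P-δ}: assign each demand point to its cheapest open site.
  N-α→P-δ 1, N-β→P-α 7, N-γ→P-α 2, N-δ→P-β 2, N-ε→P-β 1, N-ζ→P-δ 4, N-η→P-α 7, N-θ→P-β 6
  freight cost 30, fixed 12 → total 42.
Compare {P-α, P-β, P-δ, P-ε}: freight cost 30 + fixed 16 = 46.
Compare {P-α, P-β, P-γ}: freight cost 34 + fixed 13 = 47.
Compare {P-α, P-β}: freight cost 42 + fixed 6 = 48.
All other subsets cost ≥ 46. Minimum total cost: 42.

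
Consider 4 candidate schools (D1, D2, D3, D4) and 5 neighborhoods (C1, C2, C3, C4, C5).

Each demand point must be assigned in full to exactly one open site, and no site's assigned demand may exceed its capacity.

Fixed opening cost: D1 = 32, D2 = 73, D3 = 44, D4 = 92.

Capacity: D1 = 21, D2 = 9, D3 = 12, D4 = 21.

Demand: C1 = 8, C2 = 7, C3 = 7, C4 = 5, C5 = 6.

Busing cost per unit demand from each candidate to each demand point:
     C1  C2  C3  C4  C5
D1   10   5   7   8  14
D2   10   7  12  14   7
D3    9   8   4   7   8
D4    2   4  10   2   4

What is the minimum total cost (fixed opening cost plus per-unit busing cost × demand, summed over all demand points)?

Open {D1, D4}; cheapest assignment that respects the capacities:
  D1 (cap 21, load 14): C2, C3 — cost 7×5 + 7×7 = 84
  D4 (cap 21, load 19): C1, C4, C5 — cost 8×2 + 5×2 + 6×4 = 50
  Shipping 134, fixed 124 → total 258.
  Any other capacity-feasible assignment to {D1, D4} ships for at least 134.
Compare {D3, D4}: its best feasible assignment gives total 267.
Compare {D1, D3, D4}: its best feasible assignment gives total 281.
Every other set of open sites that can feasibly serve all demand totals ≥ 267 even under its best assignment. Minimum: 258.

258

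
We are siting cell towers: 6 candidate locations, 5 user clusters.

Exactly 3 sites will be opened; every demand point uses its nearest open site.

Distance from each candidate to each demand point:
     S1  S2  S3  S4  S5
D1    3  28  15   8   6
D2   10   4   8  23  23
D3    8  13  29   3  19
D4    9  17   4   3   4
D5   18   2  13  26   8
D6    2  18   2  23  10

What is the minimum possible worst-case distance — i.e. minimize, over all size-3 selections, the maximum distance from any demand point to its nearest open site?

Open {D1, D2, D4}.
  Farthest demand point is S2 at distance 4 (to D2); all others are ≤ 4.
With {D1, D4, D5} the worst case is 4.
With {D2, D4, D6} the worst case is 4.
No size-3 selection achieves below 4.

4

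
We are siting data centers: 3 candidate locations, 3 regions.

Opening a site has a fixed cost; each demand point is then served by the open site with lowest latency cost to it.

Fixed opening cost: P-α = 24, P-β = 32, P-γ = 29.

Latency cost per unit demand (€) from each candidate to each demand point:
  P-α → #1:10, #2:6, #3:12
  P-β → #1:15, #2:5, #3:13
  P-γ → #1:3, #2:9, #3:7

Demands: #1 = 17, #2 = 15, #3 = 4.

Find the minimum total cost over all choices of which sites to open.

Open {P-β, P-γ}: assign each demand point to its cheapest open site.
  #1→P-γ 17×3=51, #2→P-β 15×5=75, #3→P-γ 4×7=28
  latency cost 154, fixed 61 → total 215.
Compare {P-α, P-γ}: latency cost 169 + fixed 53 = 222.
Compare {P-α, P-β, P-γ}: latency cost 154 + fixed 85 = 239.
Compare {P-γ}: latency cost 214 + fixed 29 = 243.
All other subsets cost ≥ 222. Minimum total cost: 215.

215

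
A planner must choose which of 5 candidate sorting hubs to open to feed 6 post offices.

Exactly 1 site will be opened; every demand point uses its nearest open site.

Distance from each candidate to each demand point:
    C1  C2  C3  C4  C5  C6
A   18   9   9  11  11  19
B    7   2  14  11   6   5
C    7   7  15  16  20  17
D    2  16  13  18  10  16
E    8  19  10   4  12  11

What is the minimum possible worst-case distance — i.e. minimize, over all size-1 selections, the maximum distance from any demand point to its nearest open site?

14

Open {B}.
  Farthest demand point is C3 at distance 14 (to B); all others are ≤ 14.
With {D} the worst case is 18.
With {A} the worst case is 19.
No size-1 selection achieves below 14.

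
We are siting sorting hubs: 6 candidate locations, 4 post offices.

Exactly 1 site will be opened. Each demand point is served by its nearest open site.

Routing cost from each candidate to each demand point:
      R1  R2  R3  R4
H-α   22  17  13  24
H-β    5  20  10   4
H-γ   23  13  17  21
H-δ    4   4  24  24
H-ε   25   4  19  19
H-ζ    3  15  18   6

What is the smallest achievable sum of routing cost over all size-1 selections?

39

Open {H-β}.
  R1→H-β 5, R2→H-β 20, R3→H-β 10, R4→H-β 4  ⇒ total 39.
Compare {H-ζ}: total 42.
Compare {H-δ}: total 56.
No size-1 selection does better; minimum is 39.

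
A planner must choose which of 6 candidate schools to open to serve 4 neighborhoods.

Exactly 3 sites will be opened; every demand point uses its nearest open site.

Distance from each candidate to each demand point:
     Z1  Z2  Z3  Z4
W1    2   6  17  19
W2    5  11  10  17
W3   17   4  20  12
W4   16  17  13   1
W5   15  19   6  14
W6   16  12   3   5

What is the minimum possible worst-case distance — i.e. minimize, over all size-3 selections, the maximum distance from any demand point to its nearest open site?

5

Open {W1, W3, W6}.
  Farthest demand point is Z4 at distance 5 (to W6); all others are ≤ 5.
With {W2, W3, W6} the worst case is 5.
With {W1, W2, W6} the worst case is 6.
No size-3 selection achieves below 5.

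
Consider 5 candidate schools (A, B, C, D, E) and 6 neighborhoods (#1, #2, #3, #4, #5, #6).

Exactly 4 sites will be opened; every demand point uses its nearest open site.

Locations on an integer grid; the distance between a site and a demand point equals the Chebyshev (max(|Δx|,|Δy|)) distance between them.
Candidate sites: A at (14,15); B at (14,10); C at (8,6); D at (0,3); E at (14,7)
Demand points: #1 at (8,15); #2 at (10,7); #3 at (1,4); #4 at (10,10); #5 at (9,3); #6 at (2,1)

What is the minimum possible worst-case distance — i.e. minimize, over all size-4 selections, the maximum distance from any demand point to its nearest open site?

6

Open {A, B, C, D}.
  Farthest demand point is #1 at distance 6 (to A); all others are ≤ 6.
With {A, B, D, E} the worst case is 6.
With {A, C, D, E} the worst case is 6.
No size-4 selection achieves below 6.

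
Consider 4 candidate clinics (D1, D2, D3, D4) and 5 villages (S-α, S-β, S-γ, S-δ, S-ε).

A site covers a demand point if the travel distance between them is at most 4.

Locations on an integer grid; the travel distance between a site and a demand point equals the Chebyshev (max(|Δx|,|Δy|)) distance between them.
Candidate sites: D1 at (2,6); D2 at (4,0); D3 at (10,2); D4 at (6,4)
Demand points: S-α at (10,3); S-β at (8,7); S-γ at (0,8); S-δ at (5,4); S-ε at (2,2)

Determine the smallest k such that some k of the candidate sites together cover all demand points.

2

Coverage sets (demand points within 4 of each site):
  D1: {S-γ, S-δ, S-ε}
  D2: {S-δ, S-ε}
  D3: {S-α}
  D4: {S-α, S-β, S-δ, S-ε}
No single site covers all 5 demand points.
But {D1, D4} covers everything, so the minimum is 2.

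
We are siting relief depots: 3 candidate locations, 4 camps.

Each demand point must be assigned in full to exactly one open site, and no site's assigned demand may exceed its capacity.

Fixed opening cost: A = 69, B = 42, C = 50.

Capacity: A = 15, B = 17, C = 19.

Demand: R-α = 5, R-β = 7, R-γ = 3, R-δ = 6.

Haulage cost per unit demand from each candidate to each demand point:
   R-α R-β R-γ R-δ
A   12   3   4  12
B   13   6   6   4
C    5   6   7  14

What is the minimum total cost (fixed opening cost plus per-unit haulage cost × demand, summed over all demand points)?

201

Open {B, C}; cheapest assignment that respects the capacities:
  B (cap 17, load 16): R-β, R-γ, R-δ — cost 7×6 + 3×6 + 6×4 = 84
  C (cap 19, load 5): R-α — cost 5×5 = 25
  Shipping 109, fixed 92 → total 201.
  Any other capacity-feasible assignment to {B, C} ships for at least 109.
Compare {A, B}: its best feasible assignment gives total 228.
Compare {A, B, C}: its best feasible assignment gives total 243.
Every other set of open sites that can feasibly serve all demand totals ≥ 228 even under its best assignment. Minimum: 201.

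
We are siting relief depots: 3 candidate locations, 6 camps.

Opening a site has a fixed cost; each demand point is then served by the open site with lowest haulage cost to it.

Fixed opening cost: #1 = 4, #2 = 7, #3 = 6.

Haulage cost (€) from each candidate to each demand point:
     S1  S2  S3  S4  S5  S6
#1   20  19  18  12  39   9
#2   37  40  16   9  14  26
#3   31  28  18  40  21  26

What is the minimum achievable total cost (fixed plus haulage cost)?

98

Open {#1, #2}: assign each demand point to its cheapest open site.
  S1→#1 20, S2→#1 19, S3→#2 16, S4→#2 9, S5→#2 14, S6→#1 9
  haulage cost 87, fixed 11 → total 98.
Compare {#1, #2, #3}: haulage cost 87 + fixed 17 = 104.
Compare {#1, #3}: haulage cost 99 + fixed 10 = 109.
Compare {#1}: haulage cost 117 + fixed 4 = 121.
All other subsets cost ≥ 104. Minimum total cost: 98.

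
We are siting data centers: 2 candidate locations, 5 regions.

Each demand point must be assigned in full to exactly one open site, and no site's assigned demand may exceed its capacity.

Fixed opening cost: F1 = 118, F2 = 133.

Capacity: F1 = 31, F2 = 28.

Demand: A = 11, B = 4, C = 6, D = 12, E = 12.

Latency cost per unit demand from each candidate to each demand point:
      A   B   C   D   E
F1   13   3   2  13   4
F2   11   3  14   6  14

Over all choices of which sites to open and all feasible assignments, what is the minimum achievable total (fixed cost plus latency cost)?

516

Open {F1, F2}; cheapest assignment that respects the capacities:
  F1 (cap 31, load 22): B, C, E — cost 4×3 + 6×2 + 12×4 = 72
  F2 (cap 28, load 23): A, D — cost 11×11 + 12×6 = 193
  Shipping 265, fixed 251 → total 516.
  Any other capacity-feasible assignment to {F1, F2} ships for at least 265.
Total demand is 45 and no other set of sites has combined capacity ≥ 45, so {F1, F2} is the only feasible choice of open sites. Minimum: 516.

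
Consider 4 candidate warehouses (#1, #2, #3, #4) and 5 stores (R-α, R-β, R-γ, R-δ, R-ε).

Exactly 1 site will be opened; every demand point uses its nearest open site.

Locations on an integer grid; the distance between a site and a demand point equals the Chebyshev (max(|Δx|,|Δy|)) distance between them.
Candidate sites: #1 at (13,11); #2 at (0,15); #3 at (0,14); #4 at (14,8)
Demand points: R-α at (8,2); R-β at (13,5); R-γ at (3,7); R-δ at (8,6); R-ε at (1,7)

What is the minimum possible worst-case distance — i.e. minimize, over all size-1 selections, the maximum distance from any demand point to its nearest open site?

Open {#1}.
  Farthest demand point is R-ε at distance 12 (to #1); all others are ≤ 12.
With {#2} the worst case is 13.
With {#3} the worst case is 13.
No size-1 selection achieves below 12.

12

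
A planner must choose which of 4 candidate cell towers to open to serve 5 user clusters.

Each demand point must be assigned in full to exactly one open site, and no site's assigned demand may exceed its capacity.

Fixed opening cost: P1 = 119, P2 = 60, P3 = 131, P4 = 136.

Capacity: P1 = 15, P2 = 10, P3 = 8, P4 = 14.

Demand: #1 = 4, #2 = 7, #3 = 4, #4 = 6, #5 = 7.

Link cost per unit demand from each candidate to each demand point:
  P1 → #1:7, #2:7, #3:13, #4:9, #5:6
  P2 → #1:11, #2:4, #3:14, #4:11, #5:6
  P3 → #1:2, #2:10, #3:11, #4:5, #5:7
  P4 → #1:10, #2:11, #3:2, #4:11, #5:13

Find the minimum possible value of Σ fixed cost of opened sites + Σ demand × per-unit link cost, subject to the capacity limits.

460

Open {P1, P4}; cheapest assignment that respects the capacities:
  P1 (cap 15, load 14): #2, #5 — cost 7×7 + 7×6 = 91
  P4 (cap 14, load 14): #1, #3, #4 — cost 4×10 + 4×2 + 6×11 = 114
  Shipping 205, fixed 255 → total 460.
  Any other capacity-feasible assignment to {P1, P4} ships for at least 205.
Compare {P1, P2, P3}: its best feasible assignment gives total 486.
Compare {P1, P2, P4}: its best feasible assignment gives total 487.
Every other set of open sites that can feasibly serve all demand totals ≥ 486 even under its best assignment. Minimum: 460.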